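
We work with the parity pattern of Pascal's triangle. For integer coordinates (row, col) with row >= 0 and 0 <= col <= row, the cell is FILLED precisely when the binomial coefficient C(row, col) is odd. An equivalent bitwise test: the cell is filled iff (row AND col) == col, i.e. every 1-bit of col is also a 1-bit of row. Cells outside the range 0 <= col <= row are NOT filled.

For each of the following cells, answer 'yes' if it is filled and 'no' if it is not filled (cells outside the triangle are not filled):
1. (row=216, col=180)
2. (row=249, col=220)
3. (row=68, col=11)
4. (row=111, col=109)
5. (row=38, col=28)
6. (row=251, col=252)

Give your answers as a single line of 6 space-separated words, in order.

Answer: no no no yes no no

Derivation:
(216,180): row=0b11011000, col=0b10110100, row AND col = 0b10010000 = 144; 144 != 180 -> empty
(249,220): row=0b11111001, col=0b11011100, row AND col = 0b11011000 = 216; 216 != 220 -> empty
(68,11): row=0b1000100, col=0b1011, row AND col = 0b0 = 0; 0 != 11 -> empty
(111,109): row=0b1101111, col=0b1101101, row AND col = 0b1101101 = 109; 109 == 109 -> filled
(38,28): row=0b100110, col=0b11100, row AND col = 0b100 = 4; 4 != 28 -> empty
(251,252): col outside [0, 251] -> not filled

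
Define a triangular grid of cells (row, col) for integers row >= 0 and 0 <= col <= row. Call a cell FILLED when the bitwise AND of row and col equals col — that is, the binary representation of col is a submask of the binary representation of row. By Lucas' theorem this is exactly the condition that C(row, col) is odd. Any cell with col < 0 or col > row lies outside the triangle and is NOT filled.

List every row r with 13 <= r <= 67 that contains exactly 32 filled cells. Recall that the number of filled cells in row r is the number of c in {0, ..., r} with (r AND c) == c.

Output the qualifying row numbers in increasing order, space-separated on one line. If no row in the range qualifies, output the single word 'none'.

Answer: 31 47 55 59 61 62

Derivation:
Row r has 2^popcount(r) filled cells, so we need popcount(r) = log2(32) = 5.
Scan r = 13..67 and keep those with exactly 5 one-bits:
r=13=1101 popcount=3 -> skip
r=14=1110 popcount=3 -> skip
r=15=1111 popcount=4 -> skip
r=16=10000 popcount=1 -> skip
r=17=10001 popcount=2 -> skip
r=18=10010 popcount=2 -> skip
r=19=10011 popcount=3 -> skip
r=20=10100 popcount=2 -> skip
r=21=10101 popcount=3 -> skip
r=22=10110 popcount=3 -> skip
r=23=10111 popcount=4 -> skip
r=24=11000 popcount=2 -> skip
r=25=11001 popcount=3 -> skip
r=26=11010 popcount=3 -> skip
r=27=11011 popcount=4 -> skip
r=28=11100 popcount=3 -> skip
r=29=11101 popcount=4 -> skip
r=30=11110 popcount=4 -> skip
r=31=11111 popcount=5 -> KEEP
r=32=100000 popcount=1 -> skip
r=33=100001 popcount=2 -> skip
r=34=100010 popcount=2 -> skip
r=35=100011 popcount=3 -> skip
r=36=100100 popcount=2 -> skip
r=37=100101 popcount=3 -> skip
r=38=100110 popcount=3 -> skip
r=39=100111 popcount=4 -> skip
r=40=101000 popcount=2 -> skip
r=41=101001 popcount=3 -> skip
r=42=101010 popcount=3 -> skip
r=43=101011 popcount=4 -> skip
r=44=101100 popcount=3 -> skip
r=45=101101 popcount=4 -> skip
r=46=101110 popcount=4 -> skip
r=47=101111 popcount=5 -> KEEP
r=48=110000 popcount=2 -> skip
r=49=110001 popcount=3 -> skip
r=50=110010 popcount=3 -> skip
r=51=110011 popcount=4 -> skip
r=52=110100 popcount=3 -> skip
r=53=110101 popcount=4 -> skip
r=54=110110 popcount=4 -> skip
r=55=110111 popcount=5 -> KEEP
r=56=111000 popcount=3 -> skip
r=57=111001 popcount=4 -> skip
r=58=111010 popcount=4 -> skip
r=59=111011 popcount=5 -> KEEP
r=60=111100 popcount=4 -> skip
r=61=111101 popcount=5 -> KEEP
r=62=111110 popcount=5 -> KEEP
r=63=111111 popcount=6 -> skip
r=64=1000000 popcount=1 -> skip
r=65=1000001 popcount=2 -> skip
r=66=1000010 popcount=2 -> skip
r=67=1000011 popcount=3 -> skip
Kept rows: 31 47 55 59 61 62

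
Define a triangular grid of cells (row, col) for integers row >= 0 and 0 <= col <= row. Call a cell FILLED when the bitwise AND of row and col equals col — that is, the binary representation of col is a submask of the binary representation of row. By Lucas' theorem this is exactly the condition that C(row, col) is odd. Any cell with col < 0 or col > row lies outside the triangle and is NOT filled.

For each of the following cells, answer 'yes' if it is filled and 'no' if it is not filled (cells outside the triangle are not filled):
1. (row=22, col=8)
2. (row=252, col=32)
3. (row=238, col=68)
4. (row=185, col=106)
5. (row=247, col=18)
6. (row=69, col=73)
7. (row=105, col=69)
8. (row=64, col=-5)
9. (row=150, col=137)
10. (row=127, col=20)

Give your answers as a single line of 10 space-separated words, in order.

Answer: no yes yes no yes no no no no yes

Derivation:
(22,8): row=0b10110, col=0b1000, row AND col = 0b0 = 0; 0 != 8 -> empty
(252,32): row=0b11111100, col=0b100000, row AND col = 0b100000 = 32; 32 == 32 -> filled
(238,68): row=0b11101110, col=0b1000100, row AND col = 0b1000100 = 68; 68 == 68 -> filled
(185,106): row=0b10111001, col=0b1101010, row AND col = 0b101000 = 40; 40 != 106 -> empty
(247,18): row=0b11110111, col=0b10010, row AND col = 0b10010 = 18; 18 == 18 -> filled
(69,73): col outside [0, 69] -> not filled
(105,69): row=0b1101001, col=0b1000101, row AND col = 0b1000001 = 65; 65 != 69 -> empty
(64,-5): col outside [0, 64] -> not filled
(150,137): row=0b10010110, col=0b10001001, row AND col = 0b10000000 = 128; 128 != 137 -> empty
(127,20): row=0b1111111, col=0b10100, row AND col = 0b10100 = 20; 20 == 20 -> filled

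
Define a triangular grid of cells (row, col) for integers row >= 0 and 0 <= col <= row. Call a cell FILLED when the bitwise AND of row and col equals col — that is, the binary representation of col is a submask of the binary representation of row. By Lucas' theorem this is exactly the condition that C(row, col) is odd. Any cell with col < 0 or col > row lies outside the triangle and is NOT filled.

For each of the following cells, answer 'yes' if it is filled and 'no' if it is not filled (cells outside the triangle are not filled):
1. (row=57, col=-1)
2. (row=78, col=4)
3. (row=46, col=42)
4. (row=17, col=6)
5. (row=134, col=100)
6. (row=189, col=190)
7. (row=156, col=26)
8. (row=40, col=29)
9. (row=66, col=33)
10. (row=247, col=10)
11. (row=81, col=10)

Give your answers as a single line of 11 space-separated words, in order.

(57,-1): col outside [0, 57] -> not filled
(78,4): row=0b1001110, col=0b100, row AND col = 0b100 = 4; 4 == 4 -> filled
(46,42): row=0b101110, col=0b101010, row AND col = 0b101010 = 42; 42 == 42 -> filled
(17,6): row=0b10001, col=0b110, row AND col = 0b0 = 0; 0 != 6 -> empty
(134,100): row=0b10000110, col=0b1100100, row AND col = 0b100 = 4; 4 != 100 -> empty
(189,190): col outside [0, 189] -> not filled
(156,26): row=0b10011100, col=0b11010, row AND col = 0b11000 = 24; 24 != 26 -> empty
(40,29): row=0b101000, col=0b11101, row AND col = 0b1000 = 8; 8 != 29 -> empty
(66,33): row=0b1000010, col=0b100001, row AND col = 0b0 = 0; 0 != 33 -> empty
(247,10): row=0b11110111, col=0b1010, row AND col = 0b10 = 2; 2 != 10 -> empty
(81,10): row=0b1010001, col=0b1010, row AND col = 0b0 = 0; 0 != 10 -> empty

Answer: no yes yes no no no no no no no no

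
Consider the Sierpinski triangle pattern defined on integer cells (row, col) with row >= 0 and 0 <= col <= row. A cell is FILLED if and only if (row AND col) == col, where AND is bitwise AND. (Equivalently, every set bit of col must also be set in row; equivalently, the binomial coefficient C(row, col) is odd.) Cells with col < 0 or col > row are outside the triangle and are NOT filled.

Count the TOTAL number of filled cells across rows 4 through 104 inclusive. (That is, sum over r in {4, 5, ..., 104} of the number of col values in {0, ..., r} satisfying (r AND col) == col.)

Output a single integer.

r4=100 pc1: +2 =2
r5=101 pc2: +4 =6
r6=110 pc2: +4 =10
r7=111 pc3: +8 =18
r8=1000 pc1: +2 =20
r9=1001 pc2: +4 =24
r10=1010 pc2: +4 =28
r11=1011 pc3: +8 =36
r12=1100 pc2: +4 =40
r13=1101 pc3: +8 =48
r14=1110 pc3: +8 =56
r15=1111 pc4: +16 =72
r16=10000 pc1: +2 =74
r17=10001 pc2: +4 =78
r18=10010 pc2: +4 =82
r19=10011 pc3: +8 =90
r20=10100 pc2: +4 =94
r21=10101 pc3: +8 =102
r22=10110 pc3: +8 =110
r23=10111 pc4: +16 =126
r24=11000 pc2: +4 =130
r25=11001 pc3: +8 =138
r26=11010 pc3: +8 =146
r27=11011 pc4: +16 =162
r28=11100 pc3: +8 =170
r29=11101 pc4: +16 =186
r30=11110 pc4: +16 =202
r31=11111 pc5: +32 =234
r32=100000 pc1: +2 =236
r33=100001 pc2: +4 =240
r34=100010 pc2: +4 =244
r35=100011 pc3: +8 =252
r36=100100 pc2: +4 =256
r37=100101 pc3: +8 =264
r38=100110 pc3: +8 =272
r39=100111 pc4: +16 =288
r40=101000 pc2: +4 =292
r41=101001 pc3: +8 =300
r42=101010 pc3: +8 =308
r43=101011 pc4: +16 =324
r44=101100 pc3: +8 =332
r45=101101 pc4: +16 =348
r46=101110 pc4: +16 =364
r47=101111 pc5: +32 =396
r48=110000 pc2: +4 =400
r49=110001 pc3: +8 =408
r50=110010 pc3: +8 =416
r51=110011 pc4: +16 =432
r52=110100 pc3: +8 =440
r53=110101 pc4: +16 =456
r54=110110 pc4: +16 =472
r55=110111 pc5: +32 =504
r56=111000 pc3: +8 =512
r57=111001 pc4: +16 =528
r58=111010 pc4: +16 =544
r59=111011 pc5: +32 =576
r60=111100 pc4: +16 =592
r61=111101 pc5: +32 =624
r62=111110 pc5: +32 =656
r63=111111 pc6: +64 =720
r64=1000000 pc1: +2 =722
r65=1000001 pc2: +4 =726
r66=1000010 pc2: +4 =730
r67=1000011 pc3: +8 =738
r68=1000100 pc2: +4 =742
r69=1000101 pc3: +8 =750
r70=1000110 pc3: +8 =758
r71=1000111 pc4: +16 =774
r72=1001000 pc2: +4 =778
r73=1001001 pc3: +8 =786
r74=1001010 pc3: +8 =794
r75=1001011 pc4: +16 =810
r76=1001100 pc3: +8 =818
r77=1001101 pc4: +16 =834
r78=1001110 pc4: +16 =850
r79=1001111 pc5: +32 =882
r80=1010000 pc2: +4 =886
r81=1010001 pc3: +8 =894
r82=1010010 pc3: +8 =902
r83=1010011 pc4: +16 =918
r84=1010100 pc3: +8 =926
r85=1010101 pc4: +16 =942
r86=1010110 pc4: +16 =958
r87=1010111 pc5: +32 =990
r88=1011000 pc3: +8 =998
r89=1011001 pc4: +16 =1014
r90=1011010 pc4: +16 =1030
r91=1011011 pc5: +32 =1062
r92=1011100 pc4: +16 =1078
r93=1011101 pc5: +32 =1110
r94=1011110 pc5: +32 =1142
r95=1011111 pc6: +64 =1206
r96=1100000 pc2: +4 =1210
r97=1100001 pc3: +8 =1218
r98=1100010 pc3: +8 =1226
r99=1100011 pc4: +16 =1242
r100=1100100 pc3: +8 =1250
r101=1100101 pc4: +16 =1266
r102=1100110 pc4: +16 =1282
r103=1100111 pc5: +32 =1314
r104=1101000 pc3: +8 =1322

Answer: 1322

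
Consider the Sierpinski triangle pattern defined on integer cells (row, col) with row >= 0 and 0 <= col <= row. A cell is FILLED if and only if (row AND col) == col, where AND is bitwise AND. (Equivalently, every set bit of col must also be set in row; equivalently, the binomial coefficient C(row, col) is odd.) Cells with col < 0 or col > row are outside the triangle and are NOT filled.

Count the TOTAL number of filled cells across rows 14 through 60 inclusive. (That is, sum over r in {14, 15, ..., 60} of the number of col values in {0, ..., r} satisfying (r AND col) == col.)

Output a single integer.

r14=1110 pc3: +8 =8
r15=1111 pc4: +16 =24
r16=10000 pc1: +2 =26
r17=10001 pc2: +4 =30
r18=10010 pc2: +4 =34
r19=10011 pc3: +8 =42
r20=10100 pc2: +4 =46
r21=10101 pc3: +8 =54
r22=10110 pc3: +8 =62
r23=10111 pc4: +16 =78
r24=11000 pc2: +4 =82
r25=11001 pc3: +8 =90
r26=11010 pc3: +8 =98
r27=11011 pc4: +16 =114
r28=11100 pc3: +8 =122
r29=11101 pc4: +16 =138
r30=11110 pc4: +16 =154
r31=11111 pc5: +32 =186
r32=100000 pc1: +2 =188
r33=100001 pc2: +4 =192
r34=100010 pc2: +4 =196
r35=100011 pc3: +8 =204
r36=100100 pc2: +4 =208
r37=100101 pc3: +8 =216
r38=100110 pc3: +8 =224
r39=100111 pc4: +16 =240
r40=101000 pc2: +4 =244
r41=101001 pc3: +8 =252
r42=101010 pc3: +8 =260
r43=101011 pc4: +16 =276
r44=101100 pc3: +8 =284
r45=101101 pc4: +16 =300
r46=101110 pc4: +16 =316
r47=101111 pc5: +32 =348
r48=110000 pc2: +4 =352
r49=110001 pc3: +8 =360
r50=110010 pc3: +8 =368
r51=110011 pc4: +16 =384
r52=110100 pc3: +8 =392
r53=110101 pc4: +16 =408
r54=110110 pc4: +16 =424
r55=110111 pc5: +32 =456
r56=111000 pc3: +8 =464
r57=111001 pc4: +16 =480
r58=111010 pc4: +16 =496
r59=111011 pc5: +32 =528
r60=111100 pc4: +16 =544

Answer: 544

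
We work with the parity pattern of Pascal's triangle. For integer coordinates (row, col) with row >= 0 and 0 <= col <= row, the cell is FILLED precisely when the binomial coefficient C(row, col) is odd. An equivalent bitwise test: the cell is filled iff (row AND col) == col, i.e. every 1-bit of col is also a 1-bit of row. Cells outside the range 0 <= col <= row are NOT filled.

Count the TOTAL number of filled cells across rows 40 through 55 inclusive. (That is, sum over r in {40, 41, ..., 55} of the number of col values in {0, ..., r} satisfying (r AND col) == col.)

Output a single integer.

Answer: 216

Derivation:
r40=101000 pc2: +4 =4
r41=101001 pc3: +8 =12
r42=101010 pc3: +8 =20
r43=101011 pc4: +16 =36
r44=101100 pc3: +8 =44
r45=101101 pc4: +16 =60
r46=101110 pc4: +16 =76
r47=101111 pc5: +32 =108
r48=110000 pc2: +4 =112
r49=110001 pc3: +8 =120
r50=110010 pc3: +8 =128
r51=110011 pc4: +16 =144
r52=110100 pc3: +8 =152
r53=110101 pc4: +16 =168
r54=110110 pc4: +16 =184
r55=110111 pc5: +32 =216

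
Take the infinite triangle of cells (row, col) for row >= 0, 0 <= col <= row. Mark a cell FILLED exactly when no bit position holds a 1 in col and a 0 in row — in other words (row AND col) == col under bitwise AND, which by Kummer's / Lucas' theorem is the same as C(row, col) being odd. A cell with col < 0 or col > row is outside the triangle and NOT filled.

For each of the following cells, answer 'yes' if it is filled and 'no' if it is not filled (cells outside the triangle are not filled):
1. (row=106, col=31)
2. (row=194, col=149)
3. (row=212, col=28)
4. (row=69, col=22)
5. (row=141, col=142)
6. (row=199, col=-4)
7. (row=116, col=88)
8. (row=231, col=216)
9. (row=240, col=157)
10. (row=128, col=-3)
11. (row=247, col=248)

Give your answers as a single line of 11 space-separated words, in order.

Answer: no no no no no no no no no no no

Derivation:
(106,31): row=0b1101010, col=0b11111, row AND col = 0b1010 = 10; 10 != 31 -> empty
(194,149): row=0b11000010, col=0b10010101, row AND col = 0b10000000 = 128; 128 != 149 -> empty
(212,28): row=0b11010100, col=0b11100, row AND col = 0b10100 = 20; 20 != 28 -> empty
(69,22): row=0b1000101, col=0b10110, row AND col = 0b100 = 4; 4 != 22 -> empty
(141,142): col outside [0, 141] -> not filled
(199,-4): col outside [0, 199] -> not filled
(116,88): row=0b1110100, col=0b1011000, row AND col = 0b1010000 = 80; 80 != 88 -> empty
(231,216): row=0b11100111, col=0b11011000, row AND col = 0b11000000 = 192; 192 != 216 -> empty
(240,157): row=0b11110000, col=0b10011101, row AND col = 0b10010000 = 144; 144 != 157 -> empty
(128,-3): col outside [0, 128] -> not filled
(247,248): col outside [0, 247] -> not filled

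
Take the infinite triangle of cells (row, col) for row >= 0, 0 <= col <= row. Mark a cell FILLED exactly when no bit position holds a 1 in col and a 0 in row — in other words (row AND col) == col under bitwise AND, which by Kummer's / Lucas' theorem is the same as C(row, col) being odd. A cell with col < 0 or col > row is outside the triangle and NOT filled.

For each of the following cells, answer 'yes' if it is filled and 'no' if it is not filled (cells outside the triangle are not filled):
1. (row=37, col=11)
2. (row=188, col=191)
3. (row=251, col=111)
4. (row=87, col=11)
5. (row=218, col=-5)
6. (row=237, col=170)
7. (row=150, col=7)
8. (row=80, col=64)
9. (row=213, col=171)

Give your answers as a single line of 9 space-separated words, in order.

Answer: no no no no no no no yes no

Derivation:
(37,11): row=0b100101, col=0b1011, row AND col = 0b1 = 1; 1 != 11 -> empty
(188,191): col outside [0, 188] -> not filled
(251,111): row=0b11111011, col=0b1101111, row AND col = 0b1101011 = 107; 107 != 111 -> empty
(87,11): row=0b1010111, col=0b1011, row AND col = 0b11 = 3; 3 != 11 -> empty
(218,-5): col outside [0, 218] -> not filled
(237,170): row=0b11101101, col=0b10101010, row AND col = 0b10101000 = 168; 168 != 170 -> empty
(150,7): row=0b10010110, col=0b111, row AND col = 0b110 = 6; 6 != 7 -> empty
(80,64): row=0b1010000, col=0b1000000, row AND col = 0b1000000 = 64; 64 == 64 -> filled
(213,171): row=0b11010101, col=0b10101011, row AND col = 0b10000001 = 129; 129 != 171 -> empty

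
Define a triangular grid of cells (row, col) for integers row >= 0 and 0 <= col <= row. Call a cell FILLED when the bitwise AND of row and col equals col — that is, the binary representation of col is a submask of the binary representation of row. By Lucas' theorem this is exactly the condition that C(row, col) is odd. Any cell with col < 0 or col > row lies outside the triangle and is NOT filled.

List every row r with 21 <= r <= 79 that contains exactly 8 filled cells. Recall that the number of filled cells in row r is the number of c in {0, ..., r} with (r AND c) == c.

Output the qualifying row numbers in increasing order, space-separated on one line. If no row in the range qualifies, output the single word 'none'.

Answer: 21 22 25 26 28 35 37 38 41 42 44 49 50 52 56 67 69 70 73 74 76

Derivation:
Row r has 2^popcount(r) filled cells, so we need popcount(r) = log2(8) = 3.
Scan r = 21..79 and keep those with exactly 3 one-bits:
r=21=10101 popcount=3 -> KEEP
r=22=10110 popcount=3 -> KEEP
r=23=10111 popcount=4 -> skip
r=24=11000 popcount=2 -> skip
r=25=11001 popcount=3 -> KEEP
r=26=11010 popcount=3 -> KEEP
r=27=11011 popcount=4 -> skip
r=28=11100 popcount=3 -> KEEP
r=29=11101 popcount=4 -> skip
r=30=11110 popcount=4 -> skip
r=31=11111 popcount=5 -> skip
r=32=100000 popcount=1 -> skip
r=33=100001 popcount=2 -> skip
r=34=100010 popcount=2 -> skip
r=35=100011 popcount=3 -> KEEP
r=36=100100 popcount=2 -> skip
r=37=100101 popcount=3 -> KEEP
r=38=100110 popcount=3 -> KEEP
r=39=100111 popcount=4 -> skip
r=40=101000 popcount=2 -> skip
r=41=101001 popcount=3 -> KEEP
r=42=101010 popcount=3 -> KEEP
r=43=101011 popcount=4 -> skip
r=44=101100 popcount=3 -> KEEP
r=45=101101 popcount=4 -> skip
r=46=101110 popcount=4 -> skip
r=47=101111 popcount=5 -> skip
r=48=110000 popcount=2 -> skip
r=49=110001 popcount=3 -> KEEP
r=50=110010 popcount=3 -> KEEP
r=51=110011 popcount=4 -> skip
r=52=110100 popcount=3 -> KEEP
r=53=110101 popcount=4 -> skip
r=54=110110 popcount=4 -> skip
r=55=110111 popcount=5 -> skip
r=56=111000 popcount=3 -> KEEP
r=57=111001 popcount=4 -> skip
r=58=111010 popcount=4 -> skip
r=59=111011 popcount=5 -> skip
r=60=111100 popcount=4 -> skip
r=61=111101 popcount=5 -> skip
r=62=111110 popcount=5 -> skip
r=63=111111 popcount=6 -> skip
r=64=1000000 popcount=1 -> skip
r=65=1000001 popcount=2 -> skip
r=66=1000010 popcount=2 -> skip
r=67=1000011 popcount=3 -> KEEP
r=68=1000100 popcount=2 -> skip
r=69=1000101 popcount=3 -> KEEP
r=70=1000110 popcount=3 -> KEEP
r=71=1000111 popcount=4 -> skip
r=72=1001000 popcount=2 -> skip
r=73=1001001 popcount=3 -> KEEP
r=74=1001010 popcount=3 -> KEEP
r=75=1001011 popcount=4 -> skip
r=76=1001100 popcount=3 -> KEEP
r=77=1001101 popcount=4 -> skip
r=78=1001110 popcount=4 -> skip
r=79=1001111 popcount=5 -> skip
Kept rows: 21 22 25 26 28 35 37 38 41 42 44 49 50 52 56 67 69 70 73 74 76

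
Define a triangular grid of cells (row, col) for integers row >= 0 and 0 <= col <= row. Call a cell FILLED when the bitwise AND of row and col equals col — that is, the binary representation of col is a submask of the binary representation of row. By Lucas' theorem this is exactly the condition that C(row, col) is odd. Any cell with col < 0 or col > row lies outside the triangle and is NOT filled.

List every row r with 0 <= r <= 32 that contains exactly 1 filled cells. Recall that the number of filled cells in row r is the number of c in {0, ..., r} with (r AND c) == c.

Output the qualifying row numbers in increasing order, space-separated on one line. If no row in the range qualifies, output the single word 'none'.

Row r has 2^popcount(r) filled cells, so we need popcount(r) = log2(1) = 0.
Scan r = 0..32 and keep those with exactly 0 one-bits:
r=0=0 popcount=0 -> KEEP
r=1=1 popcount=1 -> skip
r=2=10 popcount=1 -> skip
r=3=11 popcount=2 -> skip
r=4=100 popcount=1 -> skip
r=5=101 popcount=2 -> skip
r=6=110 popcount=2 -> skip
r=7=111 popcount=3 -> skip
r=8=1000 popcount=1 -> skip
r=9=1001 popcount=2 -> skip
r=10=1010 popcount=2 -> skip
r=11=1011 popcount=3 -> skip
r=12=1100 popcount=2 -> skip
r=13=1101 popcount=3 -> skip
r=14=1110 popcount=3 -> skip
r=15=1111 popcount=4 -> skip
r=16=10000 popcount=1 -> skip
r=17=10001 popcount=2 -> skip
r=18=10010 popcount=2 -> skip
r=19=10011 popcount=3 -> skip
r=20=10100 popcount=2 -> skip
r=21=10101 popcount=3 -> skip
r=22=10110 popcount=3 -> skip
r=23=10111 popcount=4 -> skip
r=24=11000 popcount=2 -> skip
r=25=11001 popcount=3 -> skip
r=26=11010 popcount=3 -> skip
r=27=11011 popcount=4 -> skip
r=28=11100 popcount=3 -> skip
r=29=11101 popcount=4 -> skip
r=30=11110 popcount=4 -> skip
r=31=11111 popcount=5 -> skip
r=32=100000 popcount=1 -> skip
Kept rows: 0

Answer: 0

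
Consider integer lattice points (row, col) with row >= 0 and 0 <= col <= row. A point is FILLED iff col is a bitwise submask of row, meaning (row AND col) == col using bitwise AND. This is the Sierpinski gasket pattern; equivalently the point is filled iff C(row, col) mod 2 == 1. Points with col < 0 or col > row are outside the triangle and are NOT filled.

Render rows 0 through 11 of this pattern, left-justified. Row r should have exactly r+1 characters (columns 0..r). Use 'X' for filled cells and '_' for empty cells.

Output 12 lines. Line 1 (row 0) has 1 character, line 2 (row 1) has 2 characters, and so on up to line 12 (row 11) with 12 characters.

Answer: X
XX
X_X
XXXX
X___X
XX__XX
X_X_X_X
XXXXXXXX
X_______X
XX______XX
X_X_____X_X
XXXX____XXXX

Derivation:
r0=0: X
r1=1: XX
r2=10: X_X
r3=11: XXXX
r4=100: X___X
r5=101: XX__XX
r6=110: X_X_X_X
r7=111: XXXXXXXX
r8=1000: X_______X
r9=1001: XX______XX
r10=1010: X_X_____X_X
r11=1011: XXXX____XXXX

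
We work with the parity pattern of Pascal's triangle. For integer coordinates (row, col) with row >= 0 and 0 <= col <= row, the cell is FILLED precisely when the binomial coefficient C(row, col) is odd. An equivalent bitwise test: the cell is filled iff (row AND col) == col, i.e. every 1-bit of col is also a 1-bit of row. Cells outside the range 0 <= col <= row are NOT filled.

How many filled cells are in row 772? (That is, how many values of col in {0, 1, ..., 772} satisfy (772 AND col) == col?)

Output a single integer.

772 in binary = 1100000100
popcount(772) = number of 1-bits in 1100000100 = 3
A col c satisfies (772 AND c) == c iff every set bit of c is also set in 772; each of the 3 set bits of 772 can independently be on or off in c.
count = 2^3 = 8

Answer: 8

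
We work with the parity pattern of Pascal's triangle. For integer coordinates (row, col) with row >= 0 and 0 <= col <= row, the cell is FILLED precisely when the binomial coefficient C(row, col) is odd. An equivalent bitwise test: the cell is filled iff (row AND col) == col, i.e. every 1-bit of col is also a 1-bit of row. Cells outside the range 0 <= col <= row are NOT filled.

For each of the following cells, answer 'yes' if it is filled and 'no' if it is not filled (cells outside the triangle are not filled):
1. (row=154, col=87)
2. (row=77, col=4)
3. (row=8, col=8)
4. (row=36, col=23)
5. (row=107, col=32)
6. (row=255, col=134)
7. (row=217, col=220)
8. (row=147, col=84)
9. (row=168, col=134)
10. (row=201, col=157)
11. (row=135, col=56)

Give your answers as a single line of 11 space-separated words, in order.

(154,87): row=0b10011010, col=0b1010111, row AND col = 0b10010 = 18; 18 != 87 -> empty
(77,4): row=0b1001101, col=0b100, row AND col = 0b100 = 4; 4 == 4 -> filled
(8,8): row=0b1000, col=0b1000, row AND col = 0b1000 = 8; 8 == 8 -> filled
(36,23): row=0b100100, col=0b10111, row AND col = 0b100 = 4; 4 != 23 -> empty
(107,32): row=0b1101011, col=0b100000, row AND col = 0b100000 = 32; 32 == 32 -> filled
(255,134): row=0b11111111, col=0b10000110, row AND col = 0b10000110 = 134; 134 == 134 -> filled
(217,220): col outside [0, 217] -> not filled
(147,84): row=0b10010011, col=0b1010100, row AND col = 0b10000 = 16; 16 != 84 -> empty
(168,134): row=0b10101000, col=0b10000110, row AND col = 0b10000000 = 128; 128 != 134 -> empty
(201,157): row=0b11001001, col=0b10011101, row AND col = 0b10001001 = 137; 137 != 157 -> empty
(135,56): row=0b10000111, col=0b111000, row AND col = 0b0 = 0; 0 != 56 -> empty

Answer: no yes yes no yes yes no no no no no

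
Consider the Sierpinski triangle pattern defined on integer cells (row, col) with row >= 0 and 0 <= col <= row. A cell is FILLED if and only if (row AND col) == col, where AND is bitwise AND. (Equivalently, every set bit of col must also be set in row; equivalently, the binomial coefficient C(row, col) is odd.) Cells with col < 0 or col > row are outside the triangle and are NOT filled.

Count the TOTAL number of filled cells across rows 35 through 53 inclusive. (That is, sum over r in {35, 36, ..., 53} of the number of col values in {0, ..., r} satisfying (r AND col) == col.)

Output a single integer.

r35=100011 pc3: +8 =8
r36=100100 pc2: +4 =12
r37=100101 pc3: +8 =20
r38=100110 pc3: +8 =28
r39=100111 pc4: +16 =44
r40=101000 pc2: +4 =48
r41=101001 pc3: +8 =56
r42=101010 pc3: +8 =64
r43=101011 pc4: +16 =80
r44=101100 pc3: +8 =88
r45=101101 pc4: +16 =104
r46=101110 pc4: +16 =120
r47=101111 pc5: +32 =152
r48=110000 pc2: +4 =156
r49=110001 pc3: +8 =164
r50=110010 pc3: +8 =172
r51=110011 pc4: +16 =188
r52=110100 pc3: +8 =196
r53=110101 pc4: +16 =212

Answer: 212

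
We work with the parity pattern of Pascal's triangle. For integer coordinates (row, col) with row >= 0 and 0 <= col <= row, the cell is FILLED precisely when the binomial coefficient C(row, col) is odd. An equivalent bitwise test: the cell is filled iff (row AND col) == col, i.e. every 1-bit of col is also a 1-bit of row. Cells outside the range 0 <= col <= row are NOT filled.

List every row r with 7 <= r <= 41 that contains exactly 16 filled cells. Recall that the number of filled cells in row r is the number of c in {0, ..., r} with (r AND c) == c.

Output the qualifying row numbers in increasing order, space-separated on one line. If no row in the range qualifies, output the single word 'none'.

Row r has 2^popcount(r) filled cells, so we need popcount(r) = log2(16) = 4.
Scan r = 7..41 and keep those with exactly 4 one-bits:
r=7=111 popcount=3 -> skip
r=8=1000 popcount=1 -> skip
r=9=1001 popcount=2 -> skip
r=10=1010 popcount=2 -> skip
r=11=1011 popcount=3 -> skip
r=12=1100 popcount=2 -> skip
r=13=1101 popcount=3 -> skip
r=14=1110 popcount=3 -> skip
r=15=1111 popcount=4 -> KEEP
r=16=10000 popcount=1 -> skip
r=17=10001 popcount=2 -> skip
r=18=10010 popcount=2 -> skip
r=19=10011 popcount=3 -> skip
r=20=10100 popcount=2 -> skip
r=21=10101 popcount=3 -> skip
r=22=10110 popcount=3 -> skip
r=23=10111 popcount=4 -> KEEP
r=24=11000 popcount=2 -> skip
r=25=11001 popcount=3 -> skip
r=26=11010 popcount=3 -> skip
r=27=11011 popcount=4 -> KEEP
r=28=11100 popcount=3 -> skip
r=29=11101 popcount=4 -> KEEP
r=30=11110 popcount=4 -> KEEP
r=31=11111 popcount=5 -> skip
r=32=100000 popcount=1 -> skip
r=33=100001 popcount=2 -> skip
r=34=100010 popcount=2 -> skip
r=35=100011 popcount=3 -> skip
r=36=100100 popcount=2 -> skip
r=37=100101 popcount=3 -> skip
r=38=100110 popcount=3 -> skip
r=39=100111 popcount=4 -> KEEP
r=40=101000 popcount=2 -> skip
r=41=101001 popcount=3 -> skip
Kept rows: 15 23 27 29 30 39

Answer: 15 23 27 29 30 39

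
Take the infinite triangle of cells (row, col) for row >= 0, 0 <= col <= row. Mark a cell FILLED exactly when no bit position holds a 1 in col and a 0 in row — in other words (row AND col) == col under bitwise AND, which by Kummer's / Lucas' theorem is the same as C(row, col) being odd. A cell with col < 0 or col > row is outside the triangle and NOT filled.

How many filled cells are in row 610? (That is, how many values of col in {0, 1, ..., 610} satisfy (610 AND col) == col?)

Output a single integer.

610 in binary = 1001100010
popcount(610) = number of 1-bits in 1001100010 = 4
A col c satisfies (610 AND c) == c iff every set bit of c is also set in 610; each of the 4 set bits of 610 can independently be on or off in c.
count = 2^4 = 16

Answer: 16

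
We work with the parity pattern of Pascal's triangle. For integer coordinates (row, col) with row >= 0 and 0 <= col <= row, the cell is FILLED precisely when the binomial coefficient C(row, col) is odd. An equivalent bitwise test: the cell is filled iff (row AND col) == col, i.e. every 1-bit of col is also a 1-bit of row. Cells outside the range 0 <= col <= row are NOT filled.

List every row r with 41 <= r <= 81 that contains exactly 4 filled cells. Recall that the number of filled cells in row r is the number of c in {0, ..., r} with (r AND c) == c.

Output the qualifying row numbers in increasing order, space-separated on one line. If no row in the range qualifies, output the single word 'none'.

Row r has 2^popcount(r) filled cells, so we need popcount(r) = log2(4) = 2.
Scan r = 41..81 and keep those with exactly 2 one-bits:
r=41=101001 popcount=3 -> skip
r=42=101010 popcount=3 -> skip
r=43=101011 popcount=4 -> skip
r=44=101100 popcount=3 -> skip
r=45=101101 popcount=4 -> skip
r=46=101110 popcount=4 -> skip
r=47=101111 popcount=5 -> skip
r=48=110000 popcount=2 -> KEEP
r=49=110001 popcount=3 -> skip
r=50=110010 popcount=3 -> skip
r=51=110011 popcount=4 -> skip
r=52=110100 popcount=3 -> skip
r=53=110101 popcount=4 -> skip
r=54=110110 popcount=4 -> skip
r=55=110111 popcount=5 -> skip
r=56=111000 popcount=3 -> skip
r=57=111001 popcount=4 -> skip
r=58=111010 popcount=4 -> skip
r=59=111011 popcount=5 -> skip
r=60=111100 popcount=4 -> skip
r=61=111101 popcount=5 -> skip
r=62=111110 popcount=5 -> skip
r=63=111111 popcount=6 -> skip
r=64=1000000 popcount=1 -> skip
r=65=1000001 popcount=2 -> KEEP
r=66=1000010 popcount=2 -> KEEP
r=67=1000011 popcount=3 -> skip
r=68=1000100 popcount=2 -> KEEP
r=69=1000101 popcount=3 -> skip
r=70=1000110 popcount=3 -> skip
r=71=1000111 popcount=4 -> skip
r=72=1001000 popcount=2 -> KEEP
r=73=1001001 popcount=3 -> skip
r=74=1001010 popcount=3 -> skip
r=75=1001011 popcount=4 -> skip
r=76=1001100 popcount=3 -> skip
r=77=1001101 popcount=4 -> skip
r=78=1001110 popcount=4 -> skip
r=79=1001111 popcount=5 -> skip
r=80=1010000 popcount=2 -> KEEP
r=81=1010001 popcount=3 -> skip
Kept rows: 48 65 66 68 72 80

Answer: 48 65 66 68 72 80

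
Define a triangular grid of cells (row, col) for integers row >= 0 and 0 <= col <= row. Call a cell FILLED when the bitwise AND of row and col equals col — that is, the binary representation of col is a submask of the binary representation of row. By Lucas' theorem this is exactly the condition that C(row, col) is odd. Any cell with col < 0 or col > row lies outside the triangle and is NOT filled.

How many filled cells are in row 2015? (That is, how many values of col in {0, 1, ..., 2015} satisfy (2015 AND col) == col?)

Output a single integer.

Answer: 1024

Derivation:
2015 in binary = 11111011111
popcount(2015) = number of 1-bits in 11111011111 = 10
A col c satisfies (2015 AND c) == c iff every set bit of c is also set in 2015; each of the 10 set bits of 2015 can independently be on or off in c.
count = 2^10 = 1024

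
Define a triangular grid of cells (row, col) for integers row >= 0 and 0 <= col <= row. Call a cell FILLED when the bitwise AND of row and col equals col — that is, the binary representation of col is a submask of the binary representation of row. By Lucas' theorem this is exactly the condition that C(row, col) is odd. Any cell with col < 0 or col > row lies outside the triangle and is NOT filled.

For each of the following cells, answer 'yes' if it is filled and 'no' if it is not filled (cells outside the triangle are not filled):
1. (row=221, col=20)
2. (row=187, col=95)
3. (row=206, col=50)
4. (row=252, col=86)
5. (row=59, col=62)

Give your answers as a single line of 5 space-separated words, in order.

(221,20): row=0b11011101, col=0b10100, row AND col = 0b10100 = 20; 20 == 20 -> filled
(187,95): row=0b10111011, col=0b1011111, row AND col = 0b11011 = 27; 27 != 95 -> empty
(206,50): row=0b11001110, col=0b110010, row AND col = 0b10 = 2; 2 != 50 -> empty
(252,86): row=0b11111100, col=0b1010110, row AND col = 0b1010100 = 84; 84 != 86 -> empty
(59,62): col outside [0, 59] -> not filled

Answer: yes no no no no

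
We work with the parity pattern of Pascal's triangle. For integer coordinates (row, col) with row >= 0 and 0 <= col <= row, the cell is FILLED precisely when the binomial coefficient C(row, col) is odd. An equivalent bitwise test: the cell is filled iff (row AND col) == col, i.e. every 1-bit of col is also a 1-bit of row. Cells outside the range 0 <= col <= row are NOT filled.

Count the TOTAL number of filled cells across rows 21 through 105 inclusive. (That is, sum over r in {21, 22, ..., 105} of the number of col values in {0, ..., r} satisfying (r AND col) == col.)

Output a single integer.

Answer: 1244

Derivation:
r21=10101 pc3: +8 =8
r22=10110 pc3: +8 =16
r23=10111 pc4: +16 =32
r24=11000 pc2: +4 =36
r25=11001 pc3: +8 =44
r26=11010 pc3: +8 =52
r27=11011 pc4: +16 =68
r28=11100 pc3: +8 =76
r29=11101 pc4: +16 =92
r30=11110 pc4: +16 =108
r31=11111 pc5: +32 =140
r32=100000 pc1: +2 =142
r33=100001 pc2: +4 =146
r34=100010 pc2: +4 =150
r35=100011 pc3: +8 =158
r36=100100 pc2: +4 =162
r37=100101 pc3: +8 =170
r38=100110 pc3: +8 =178
r39=100111 pc4: +16 =194
r40=101000 pc2: +4 =198
r41=101001 pc3: +8 =206
r42=101010 pc3: +8 =214
r43=101011 pc4: +16 =230
r44=101100 pc3: +8 =238
r45=101101 pc4: +16 =254
r46=101110 pc4: +16 =270
r47=101111 pc5: +32 =302
r48=110000 pc2: +4 =306
r49=110001 pc3: +8 =314
r50=110010 pc3: +8 =322
r51=110011 pc4: +16 =338
r52=110100 pc3: +8 =346
r53=110101 pc4: +16 =362
r54=110110 pc4: +16 =378
r55=110111 pc5: +32 =410
r56=111000 pc3: +8 =418
r57=111001 pc4: +16 =434
r58=111010 pc4: +16 =450
r59=111011 pc5: +32 =482
r60=111100 pc4: +16 =498
r61=111101 pc5: +32 =530
r62=111110 pc5: +32 =562
r63=111111 pc6: +64 =626
r64=1000000 pc1: +2 =628
r65=1000001 pc2: +4 =632
r66=1000010 pc2: +4 =636
r67=1000011 pc3: +8 =644
r68=1000100 pc2: +4 =648
r69=1000101 pc3: +8 =656
r70=1000110 pc3: +8 =664
r71=1000111 pc4: +16 =680
r72=1001000 pc2: +4 =684
r73=1001001 pc3: +8 =692
r74=1001010 pc3: +8 =700
r75=1001011 pc4: +16 =716
r76=1001100 pc3: +8 =724
r77=1001101 pc4: +16 =740
r78=1001110 pc4: +16 =756
r79=1001111 pc5: +32 =788
r80=1010000 pc2: +4 =792
r81=1010001 pc3: +8 =800
r82=1010010 pc3: +8 =808
r83=1010011 pc4: +16 =824
r84=1010100 pc3: +8 =832
r85=1010101 pc4: +16 =848
r86=1010110 pc4: +16 =864
r87=1010111 pc5: +32 =896
r88=1011000 pc3: +8 =904
r89=1011001 pc4: +16 =920
r90=1011010 pc4: +16 =936
r91=1011011 pc5: +32 =968
r92=1011100 pc4: +16 =984
r93=1011101 pc5: +32 =1016
r94=1011110 pc5: +32 =1048
r95=1011111 pc6: +64 =1112
r96=1100000 pc2: +4 =1116
r97=1100001 pc3: +8 =1124
r98=1100010 pc3: +8 =1132
r99=1100011 pc4: +16 =1148
r100=1100100 pc3: +8 =1156
r101=1100101 pc4: +16 =1172
r102=1100110 pc4: +16 =1188
r103=1100111 pc5: +32 =1220
r104=1101000 pc3: +8 =1228
r105=1101001 pc4: +16 =1244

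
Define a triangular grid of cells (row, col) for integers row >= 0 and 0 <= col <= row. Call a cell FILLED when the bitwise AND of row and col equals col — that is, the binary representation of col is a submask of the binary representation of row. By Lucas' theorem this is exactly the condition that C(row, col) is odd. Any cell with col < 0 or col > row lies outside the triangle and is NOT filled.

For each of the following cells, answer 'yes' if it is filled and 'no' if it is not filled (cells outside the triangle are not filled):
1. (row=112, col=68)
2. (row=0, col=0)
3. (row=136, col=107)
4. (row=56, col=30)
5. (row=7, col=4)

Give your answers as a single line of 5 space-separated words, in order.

Answer: no yes no no yes

Derivation:
(112,68): row=0b1110000, col=0b1000100, row AND col = 0b1000000 = 64; 64 != 68 -> empty
(0,0): row=0b0, col=0b0, row AND col = 0b0 = 0; 0 == 0 -> filled
(136,107): row=0b10001000, col=0b1101011, row AND col = 0b1000 = 8; 8 != 107 -> empty
(56,30): row=0b111000, col=0b11110, row AND col = 0b11000 = 24; 24 != 30 -> empty
(7,4): row=0b111, col=0b100, row AND col = 0b100 = 4; 4 == 4 -> filled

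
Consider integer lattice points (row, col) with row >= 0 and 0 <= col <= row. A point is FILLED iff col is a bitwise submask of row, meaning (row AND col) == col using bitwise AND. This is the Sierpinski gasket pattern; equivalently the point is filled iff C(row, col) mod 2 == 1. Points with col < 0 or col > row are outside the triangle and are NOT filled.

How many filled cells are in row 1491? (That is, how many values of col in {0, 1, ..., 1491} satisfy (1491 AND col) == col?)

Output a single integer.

1491 in binary = 10111010011
popcount(1491) = number of 1-bits in 10111010011 = 7
A col c satisfies (1491 AND c) == c iff every set bit of c is also set in 1491; each of the 7 set bits of 1491 can independently be on or off in c.
count = 2^7 = 128

Answer: 128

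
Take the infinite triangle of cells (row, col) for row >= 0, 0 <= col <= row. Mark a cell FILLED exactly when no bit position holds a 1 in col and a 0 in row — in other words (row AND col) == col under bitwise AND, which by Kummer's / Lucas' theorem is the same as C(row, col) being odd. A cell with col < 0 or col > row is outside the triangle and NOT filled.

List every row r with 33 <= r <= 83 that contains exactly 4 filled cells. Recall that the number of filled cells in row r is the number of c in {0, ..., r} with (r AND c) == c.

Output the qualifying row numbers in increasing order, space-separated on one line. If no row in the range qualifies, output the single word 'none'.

Answer: 33 34 36 40 48 65 66 68 72 80

Derivation:
Row r has 2^popcount(r) filled cells, so we need popcount(r) = log2(4) = 2.
Scan r = 33..83 and keep those with exactly 2 one-bits:
r=33=100001 popcount=2 -> KEEP
r=34=100010 popcount=2 -> KEEP
r=35=100011 popcount=3 -> skip
r=36=100100 popcount=2 -> KEEP
r=37=100101 popcount=3 -> skip
r=38=100110 popcount=3 -> skip
r=39=100111 popcount=4 -> skip
r=40=101000 popcount=2 -> KEEP
r=41=101001 popcount=3 -> skip
r=42=101010 popcount=3 -> skip
r=43=101011 popcount=4 -> skip
r=44=101100 popcount=3 -> skip
r=45=101101 popcount=4 -> skip
r=46=101110 popcount=4 -> skip
r=47=101111 popcount=5 -> skip
r=48=110000 popcount=2 -> KEEP
r=49=110001 popcount=3 -> skip
r=50=110010 popcount=3 -> skip
r=51=110011 popcount=4 -> skip
r=52=110100 popcount=3 -> skip
r=53=110101 popcount=4 -> skip
r=54=110110 popcount=4 -> skip
r=55=110111 popcount=5 -> skip
r=56=111000 popcount=3 -> skip
r=57=111001 popcount=4 -> skip
r=58=111010 popcount=4 -> skip
r=59=111011 popcount=5 -> skip
r=60=111100 popcount=4 -> skip
r=61=111101 popcount=5 -> skip
r=62=111110 popcount=5 -> skip
r=63=111111 popcount=6 -> skip
r=64=1000000 popcount=1 -> skip
r=65=1000001 popcount=2 -> KEEP
r=66=1000010 popcount=2 -> KEEP
r=67=1000011 popcount=3 -> skip
r=68=1000100 popcount=2 -> KEEP
r=69=1000101 popcount=3 -> skip
r=70=1000110 popcount=3 -> skip
r=71=1000111 popcount=4 -> skip
r=72=1001000 popcount=2 -> KEEP
r=73=1001001 popcount=3 -> skip
r=74=1001010 popcount=3 -> skip
r=75=1001011 popcount=4 -> skip
r=76=1001100 popcount=3 -> skip
r=77=1001101 popcount=4 -> skip
r=78=1001110 popcount=4 -> skip
r=79=1001111 popcount=5 -> skip
r=80=1010000 popcount=2 -> KEEP
r=81=1010001 popcount=3 -> skip
r=82=1010010 popcount=3 -> skip
r=83=1010011 popcount=4 -> skip
Kept rows: 33 34 36 40 48 65 66 68 72 80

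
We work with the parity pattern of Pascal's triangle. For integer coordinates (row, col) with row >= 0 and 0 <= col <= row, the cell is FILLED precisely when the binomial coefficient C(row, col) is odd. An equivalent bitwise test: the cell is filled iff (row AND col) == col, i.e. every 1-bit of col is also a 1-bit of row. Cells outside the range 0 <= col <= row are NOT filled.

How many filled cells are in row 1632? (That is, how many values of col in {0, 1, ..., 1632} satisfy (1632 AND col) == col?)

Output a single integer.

1632 in binary = 11001100000
popcount(1632) = number of 1-bits in 11001100000 = 4
A col c satisfies (1632 AND c) == c iff every set bit of c is also set in 1632; each of the 4 set bits of 1632 can independently be on or off in c.
count = 2^4 = 16

Answer: 16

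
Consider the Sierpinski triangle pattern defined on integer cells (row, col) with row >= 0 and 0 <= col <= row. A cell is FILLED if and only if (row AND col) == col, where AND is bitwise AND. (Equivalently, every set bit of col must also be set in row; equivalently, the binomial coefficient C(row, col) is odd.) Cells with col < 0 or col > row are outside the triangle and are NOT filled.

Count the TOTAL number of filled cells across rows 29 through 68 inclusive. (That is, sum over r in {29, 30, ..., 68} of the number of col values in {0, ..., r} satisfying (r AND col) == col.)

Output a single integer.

r29=11101 pc4: +16 =16
r30=11110 pc4: +16 =32
r31=11111 pc5: +32 =64
r32=100000 pc1: +2 =66
r33=100001 pc2: +4 =70
r34=100010 pc2: +4 =74
r35=100011 pc3: +8 =82
r36=100100 pc2: +4 =86
r37=100101 pc3: +8 =94
r38=100110 pc3: +8 =102
r39=100111 pc4: +16 =118
r40=101000 pc2: +4 =122
r41=101001 pc3: +8 =130
r42=101010 pc3: +8 =138
r43=101011 pc4: +16 =154
r44=101100 pc3: +8 =162
r45=101101 pc4: +16 =178
r46=101110 pc4: +16 =194
r47=101111 pc5: +32 =226
r48=110000 pc2: +4 =230
r49=110001 pc3: +8 =238
r50=110010 pc3: +8 =246
r51=110011 pc4: +16 =262
r52=110100 pc3: +8 =270
r53=110101 pc4: +16 =286
r54=110110 pc4: +16 =302
r55=110111 pc5: +32 =334
r56=111000 pc3: +8 =342
r57=111001 pc4: +16 =358
r58=111010 pc4: +16 =374
r59=111011 pc5: +32 =406
r60=111100 pc4: +16 =422
r61=111101 pc5: +32 =454
r62=111110 pc5: +32 =486
r63=111111 pc6: +64 =550
r64=1000000 pc1: +2 =552
r65=1000001 pc2: +4 =556
r66=1000010 pc2: +4 =560
r67=1000011 pc3: +8 =568
r68=1000100 pc2: +4 =572

Answer: 572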